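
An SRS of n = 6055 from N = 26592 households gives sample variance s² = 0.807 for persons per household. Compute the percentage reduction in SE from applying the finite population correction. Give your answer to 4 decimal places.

f = n/N = 6055/26592 = 0.22770006.
SE_no-fpc = √(s²/n) = 0.011544621; SE_fpc = √((1−f)s²/n) = 0.010145482.
Ratio = √(1−f) = 0.87880597. Reduction = 100·(1 − 0.87880597) = 12.1194%.

12.1194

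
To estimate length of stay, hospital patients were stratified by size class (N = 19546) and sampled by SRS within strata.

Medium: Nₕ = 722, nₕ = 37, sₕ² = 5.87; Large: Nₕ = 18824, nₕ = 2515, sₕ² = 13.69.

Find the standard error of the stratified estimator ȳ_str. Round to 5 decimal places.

Var(ȳ_str) = Σₕ Wₕ²(1 − fₕ)sₕ²/nₕ with Wₕ = Nₕ/N, N = 19546.
Medium: Wₕ = 0.03693850; term = 0.03693850²·(1 − 0.05124654)·5.87/37 = 2.0537537 × 10^-4.
Large: Wₕ = 0.96306150; term = 0.96306150²·(1 − 0.13360603)·13.69/2515 = 0.0043741021.
Sum = 0.0045794775.
SE = √(0.0045794775) = 0.06767.

0.06767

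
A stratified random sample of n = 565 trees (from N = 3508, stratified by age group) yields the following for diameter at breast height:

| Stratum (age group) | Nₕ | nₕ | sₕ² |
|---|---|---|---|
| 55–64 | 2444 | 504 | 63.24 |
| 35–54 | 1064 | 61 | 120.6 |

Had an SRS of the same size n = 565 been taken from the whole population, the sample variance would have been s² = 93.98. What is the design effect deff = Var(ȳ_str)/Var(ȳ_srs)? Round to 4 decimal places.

1.5751

Var(ȳ_str) = Σ Wₕ²(1−fₕ)sₕ²/nₕ with Wₕ = Nₕ/3508:
  55–64: (2444/3508)²·(1−504/2444)·63.24/504 = 0.048344279
  35–54: (1064/3508)²·(1−61/1064)·120.6/61 = 0.17145133
  → Var(ȳ_str) = 0.21979561.
Var(ȳ_srs) = (1 − 565/3508)·93.98/565 = 0.13954609.
deff = 0.21979561 / 0.13954609 = 1.5751.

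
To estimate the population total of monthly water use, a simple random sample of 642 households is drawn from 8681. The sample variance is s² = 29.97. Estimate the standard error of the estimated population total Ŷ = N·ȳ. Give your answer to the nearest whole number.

1805

Var(Ŷ) = N²·Var(ȳ) = N²·(1 − n/N)·s²/n.
f = 642/8681 = 0.07395461; Var(ȳ) = 0.92604539·29.97/642 = 0.043229876.
Var(Ŷ) = 8681² · 0.043229876 = 3.2577931 × 10^6.
SE(Ŷ) = √(3.2577931 × 10^6) = 1805.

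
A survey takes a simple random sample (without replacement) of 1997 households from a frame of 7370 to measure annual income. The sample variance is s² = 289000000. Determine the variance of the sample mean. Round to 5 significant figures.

105500

Under SRS without replacement, Var(ȳ) = (1 − f)·s²/n with f = n/N = 1997/7370 = 0.27096336.
Var(ȳ) = (1 − 0.27096336)·289000000/1997 = 0.72903664·144717.08 = 105504.05.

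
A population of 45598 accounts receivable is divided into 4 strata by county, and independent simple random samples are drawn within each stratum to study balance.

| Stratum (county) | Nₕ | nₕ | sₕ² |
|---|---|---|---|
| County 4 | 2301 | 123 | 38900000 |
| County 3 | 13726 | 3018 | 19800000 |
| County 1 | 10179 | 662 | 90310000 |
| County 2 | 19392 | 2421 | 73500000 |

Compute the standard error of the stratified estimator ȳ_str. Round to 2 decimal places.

111.30

Var(ȳ_str) = Σₕ Wₕ²(1 − fₕ)sₕ²/nₕ with Wₕ = Nₕ/N, N = 45598.
County 4: Wₕ = 0.05046274; term = 0.05046274²·(1 − 0.05345502)·38900000/123 = 762.30259.
County 3: Wₕ = 0.30102197; term = 0.30102197²·(1 − 0.21987469)·19800000/3018 = 463.77435.
County 1: Wₕ = 0.22323348; term = 0.22323348²·(1 − 0.06503586)·90310000/662 = 6356.1106.
County 2: Wₕ = 0.42528181; term = 0.42528181²·(1 − 0.12484530)·73500000/2421 = 4805.4161.
Sum = 12387.604.
SE = √(12387.604) = 111.30.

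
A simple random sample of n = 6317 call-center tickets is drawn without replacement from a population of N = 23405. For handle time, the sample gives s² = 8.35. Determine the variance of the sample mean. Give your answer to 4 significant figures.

Under SRS without replacement, Var(ȳ) = (1 − f)·s²/n with f = n/N = 6317/23405 = 0.26989959.
Var(ȳ) = (1 − 0.26989959)·8.35/6317 = 0.73010041·0.00132183 = 9.6506861 × 10^-4.

9.651 × 10^-4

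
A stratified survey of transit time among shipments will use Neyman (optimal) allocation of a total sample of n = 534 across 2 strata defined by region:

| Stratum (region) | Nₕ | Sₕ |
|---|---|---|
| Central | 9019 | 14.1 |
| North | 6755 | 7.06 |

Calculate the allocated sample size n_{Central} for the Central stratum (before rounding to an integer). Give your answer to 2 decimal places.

388.36

Neyman allocation: nₕ = n·NₕSₕ / Σⱼ NⱼSⱼ.
Σ NⱼSⱼ = 9019·14.1 + 6755·7.06 = 174858.2.
n_{Central} = 534·9019·14.1 / 174858.2 = 388.36.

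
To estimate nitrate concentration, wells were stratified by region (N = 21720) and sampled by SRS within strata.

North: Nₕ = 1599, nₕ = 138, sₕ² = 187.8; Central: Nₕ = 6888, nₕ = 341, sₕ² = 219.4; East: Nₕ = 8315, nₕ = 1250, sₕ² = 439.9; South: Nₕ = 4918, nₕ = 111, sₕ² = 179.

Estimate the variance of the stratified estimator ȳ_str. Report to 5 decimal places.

0.19288

Var(ȳ_str) = Σₕ Wₕ²(1 − fₕ)sₕ²/nₕ with Wₕ = Nₕ/N, N = 21720.
North: Wₕ = 0.07361878; term = 0.07361878²·(1 − 0.08630394)·187.8/138 = 0.0067390013.
Central: Wₕ = 0.31712707; term = 0.31712707²·(1 − 0.04950639)·219.4/341 = 0.061503252.
East: Wₕ = 0.38282689; term = 0.38282689²·(1 − 0.15033073)·439.9/1250 = 0.043822659.
South: Wₕ = 0.22642726; term = 0.22642726²·(1 − 0.02257015)·179/111 = 0.080811479.
Sum = 0.19287639.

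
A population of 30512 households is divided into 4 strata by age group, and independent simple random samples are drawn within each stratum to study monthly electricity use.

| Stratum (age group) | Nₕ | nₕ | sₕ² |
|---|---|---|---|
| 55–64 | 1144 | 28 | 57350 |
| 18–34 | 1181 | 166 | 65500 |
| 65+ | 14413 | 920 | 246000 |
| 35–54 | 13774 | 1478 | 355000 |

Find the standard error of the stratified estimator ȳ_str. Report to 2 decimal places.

10.14

Var(ȳ_str) = Σₕ Wₕ²(1 − fₕ)sₕ²/nₕ with Wₕ = Nₕ/N, N = 30512.
55–64: Wₕ = 0.03749345; term = 0.03749345²·(1 − 0.02447552)·57350/28 = 2.8088223.
18–34: Wₕ = 0.03870608; term = 0.03870608²·(1 − 0.14055885)·65500/166 = 0.50805157.
65+: Wₕ = 0.47237153; term = 0.47237153²·(1 − 0.06383126)·246000/920 = 55.855872.
35–54: Wₕ = 0.45142895; term = 0.45142895²·(1 − 0.10730362)·355000/1478 = 43.695479.
Sum = 102.86822.
SE = √(102.86822) = 10.14.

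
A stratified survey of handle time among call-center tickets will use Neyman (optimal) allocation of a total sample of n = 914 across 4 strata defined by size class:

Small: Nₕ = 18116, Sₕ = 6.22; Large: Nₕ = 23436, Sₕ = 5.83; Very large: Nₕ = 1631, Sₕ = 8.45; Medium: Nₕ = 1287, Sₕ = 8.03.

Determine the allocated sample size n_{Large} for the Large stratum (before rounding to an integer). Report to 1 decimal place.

Neyman allocation: nₕ = n·NₕSₕ / Σⱼ NⱼSⱼ.
Σ NⱼSⱼ = 18116·6.22 + 23436·5.83 + 1631·8.45 + 1287·8.03 = 273429.96.
n_{Large} = 914·23436·5.83 / 273429.96 = 456.7.

456.7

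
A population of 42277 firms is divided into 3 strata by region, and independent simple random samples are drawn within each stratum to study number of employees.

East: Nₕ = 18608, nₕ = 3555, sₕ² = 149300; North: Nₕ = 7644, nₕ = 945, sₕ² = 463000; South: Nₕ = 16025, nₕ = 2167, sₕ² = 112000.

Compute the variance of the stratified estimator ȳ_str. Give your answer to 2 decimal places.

Var(ȳ_str) = Σₕ Wₕ²(1 − fₕ)sₕ²/nₕ with Wₕ = Nₕ/N, N = 42277.
East: Wₕ = 0.44014476; term = 0.44014476²·(1 − 0.19104686)·149300/3555 = 6.5816478.
North: Wₕ = 0.18080753; term = 0.18080753²·(1 − 0.12362637)·463000/945 = 14.03691.
South: Wₕ = 0.37904771; term = 0.37904771²·(1 − 0.13522621)·112000/2167 = 6.4216907.
Sum = 27.040249.

27.04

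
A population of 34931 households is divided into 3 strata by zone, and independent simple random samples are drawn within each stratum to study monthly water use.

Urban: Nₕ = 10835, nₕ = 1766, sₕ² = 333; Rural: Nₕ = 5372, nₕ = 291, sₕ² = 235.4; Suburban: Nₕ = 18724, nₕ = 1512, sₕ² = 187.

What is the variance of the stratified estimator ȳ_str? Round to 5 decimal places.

Var(ȳ_str) = Σₕ Wₕ²(1 − fₕ)sₕ²/nₕ with Wₕ = Nₕ/N, N = 34931.
Urban: Wₕ = 0.31018293; term = 0.31018293²·(1 − 0.16299031)·333/1766 = 0.015185175.
Rural: Wₕ = 0.15378890; term = 0.15378890²·(1 − 0.05416977)·235.4/291 = 0.018095752.
Suburban: Wₕ = 0.53602817; term = 0.53602817²·(1 − 0.08075198)·187/1512 = 0.032666135.
Sum = 0.065947062.

0.06595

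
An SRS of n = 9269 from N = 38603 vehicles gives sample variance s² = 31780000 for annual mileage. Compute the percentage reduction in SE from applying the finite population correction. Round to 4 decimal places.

f = n/N = 9269/38603 = 0.24011087.
SE_no-fpc = √(s²/n) = 58.554531; SE_fpc = √((1−f)s²/n) = 51.042933.
Ratio = √(1−f) = 0.87171620. Reduction = 100·(1 − 0.87171620) = 12.8284%.

12.8284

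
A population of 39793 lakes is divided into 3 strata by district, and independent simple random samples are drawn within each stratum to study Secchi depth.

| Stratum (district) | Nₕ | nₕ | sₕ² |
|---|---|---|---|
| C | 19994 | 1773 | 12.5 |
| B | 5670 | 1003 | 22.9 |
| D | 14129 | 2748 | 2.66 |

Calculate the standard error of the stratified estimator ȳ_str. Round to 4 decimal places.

0.0458

Var(ȳ_str) = Σₕ Wₕ²(1 − fₕ)sₕ²/nₕ with Wₕ = Nₕ/N, N = 39793.
C: Wₕ = 0.50245018; term = 0.50245018²·(1 − 0.08867660)·12.5/1773 = 0.0016220335.
B: Wₕ = 0.14248737; term = 0.14248737²·(1 − 0.17689594)·22.9/1003 = 3.8154173 × 10^-4.
D: Wₕ = 0.35506245; term = 0.35506245²·(1 − 0.19449359)·2.66/2748 = 9.8297708 × 10^-5.
Sum = 0.0021018729.
SE = √(0.0021018729) = 0.0458.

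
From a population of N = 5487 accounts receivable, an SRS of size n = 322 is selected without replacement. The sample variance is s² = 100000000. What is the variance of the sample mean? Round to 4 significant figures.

Under SRS without replacement, Var(ȳ) = (1 − f)·s²/n with f = n/N = 322/5487 = 0.05868416.
Var(ȳ) = (1 − 0.05868416)·100000000/322 = 0.94131584·310559.01 = 292334.11.

292300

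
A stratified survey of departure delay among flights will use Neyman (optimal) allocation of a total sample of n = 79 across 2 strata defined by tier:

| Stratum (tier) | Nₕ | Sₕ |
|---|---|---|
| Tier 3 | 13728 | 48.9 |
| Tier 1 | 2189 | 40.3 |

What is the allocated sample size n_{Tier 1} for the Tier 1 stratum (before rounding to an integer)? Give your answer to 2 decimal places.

9.18

Neyman allocation: nₕ = n·NₕSₕ / Σⱼ NⱼSⱼ.
Σ NⱼSⱼ = 13728·48.9 + 2189·40.3 = 759515.9.
n_{Tier 1} = 79·2189·40.3 / 759515.9 = 9.18.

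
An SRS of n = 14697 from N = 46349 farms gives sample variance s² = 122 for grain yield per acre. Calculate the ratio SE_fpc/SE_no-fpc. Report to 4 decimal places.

f = n/N = 14697/46349 = 0.31709422.
SE_no-fpc = √(s²/n) = 0.0911099; SE_fpc = √((1−f)s²/n) = 0.075291502.
Ratio = √(1−f) = 0.82638113.

0.8264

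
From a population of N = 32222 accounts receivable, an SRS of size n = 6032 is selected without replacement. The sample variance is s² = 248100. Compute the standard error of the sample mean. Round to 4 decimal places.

5.7819

Under SRS without replacement, Var(ȳ) = (1 − f)·s²/n with f = n/N = 6032/32222 = 0.18720129.
Var(ȳ) = (1 − 0.18720129)·248100/6032 = 0.81279871·41.130637 = 33.430928.
SE(ȳ) = √(33.430928) = 5.7819.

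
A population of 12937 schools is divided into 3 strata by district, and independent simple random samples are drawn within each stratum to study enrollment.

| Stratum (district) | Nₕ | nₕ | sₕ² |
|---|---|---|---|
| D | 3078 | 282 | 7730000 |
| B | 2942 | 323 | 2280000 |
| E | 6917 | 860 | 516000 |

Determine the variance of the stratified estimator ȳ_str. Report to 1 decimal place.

Var(ȳ_str) = Σₕ Wₕ²(1 − fₕ)sₕ²/nₕ with Wₕ = Nₕ/N, N = 12937.
D: Wₕ = 0.23792224; term = 0.23792224²·(1 − 0.09161793)·7730000/282 = 1409.5128.
B: Wₕ = 0.22740975; term = 0.22740975²·(1 − 0.10978926)·2280000/323 = 324.97005.
E: Wₕ = 0.53466801; term = 0.53466801²·(1 − 0.12433136)·516000/860 = 150.19637.
Sum = 1884.6792.

1884.7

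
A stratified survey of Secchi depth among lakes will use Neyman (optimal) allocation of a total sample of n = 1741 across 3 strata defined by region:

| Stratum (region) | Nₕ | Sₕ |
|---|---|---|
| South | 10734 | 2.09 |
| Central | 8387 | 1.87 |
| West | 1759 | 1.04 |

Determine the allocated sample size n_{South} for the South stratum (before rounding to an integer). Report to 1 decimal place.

977.7

Neyman allocation: nₕ = n·NₕSₕ / Σⱼ NⱼSⱼ.
Σ NⱼSⱼ = 10734·2.09 + 8387·1.87 + 1759·1.04 = 39947.11.
n_{South} = 1741·10734·2.09 / 39947.11 = 977.7.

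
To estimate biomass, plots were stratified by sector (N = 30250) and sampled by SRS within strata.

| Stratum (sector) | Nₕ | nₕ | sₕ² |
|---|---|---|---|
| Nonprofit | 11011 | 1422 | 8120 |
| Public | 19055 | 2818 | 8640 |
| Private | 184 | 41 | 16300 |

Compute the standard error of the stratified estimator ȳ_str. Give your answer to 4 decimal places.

Var(ȳ_str) = Σₕ Wₕ²(1 − fₕ)sₕ²/nₕ with Wₕ = Nₕ/N, N = 30250.
Nonprofit: Wₕ = 0.36400000; term = 0.36400000²·(1 − 0.12914358)·8120/1422 = 0.65887914.
Public: Wₕ = 0.62991736; term = 0.62991736²·(1 − 0.14788769)·8640/2818 = 1.036661.
Private: Wₕ = 0.00608264; term = 0.00608264²·(1 − 0.22282609)·16300/41 = 0.011431596.
Sum = 1.7069717.
SE = √(1.7069717) = 1.3065.

1.3065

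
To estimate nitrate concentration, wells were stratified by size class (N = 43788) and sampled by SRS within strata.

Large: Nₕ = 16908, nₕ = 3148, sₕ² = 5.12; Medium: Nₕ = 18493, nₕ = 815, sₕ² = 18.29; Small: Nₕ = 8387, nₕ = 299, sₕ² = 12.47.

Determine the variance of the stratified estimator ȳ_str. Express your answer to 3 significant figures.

0.00550

Var(ȳ_str) = Σₕ Wₕ²(1 − fₕ)sₕ²/nₕ with Wₕ = Nₕ/N, N = 43788.
Large: Wₕ = 0.38613319; term = 0.38613319²·(1 − 0.18618405)·5.12/3148 = 1.9734935 × 10^-4.
Medium: Wₕ = 0.42233032; term = 0.42233032²·(1 − 0.04407073)·18.29/815 = 0.0038263648.
Small: Wₕ = 0.19153649; term = 0.19153649²·(1 − 0.03565041)·12.47/299 = 0.0014754783.
Sum = 0.0054991925.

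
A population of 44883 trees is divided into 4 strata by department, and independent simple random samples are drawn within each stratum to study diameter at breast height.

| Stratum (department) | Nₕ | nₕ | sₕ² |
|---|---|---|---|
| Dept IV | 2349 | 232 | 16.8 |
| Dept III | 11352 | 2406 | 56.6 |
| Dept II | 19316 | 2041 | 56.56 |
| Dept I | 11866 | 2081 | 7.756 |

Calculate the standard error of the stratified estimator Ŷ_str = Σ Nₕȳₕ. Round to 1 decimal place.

Var(Ŷ_str) = Σₕ Nₕ²(1 − fₕ)sₕ²/nₕ.
Dept IV: 2349²·(1 − 232/2349)·16.8/232 = 360101.7.
Dept III: 11352²·(1 − 2406/11352)·56.6/2406 = 2.3890326 × 10^6.
Dept II: 19316²·(1 − 2041/19316)·56.56/2041 = 9.2470168 × 10^6.
Dept I: 11866²·(1 − 2081/11866)·7.756/2081 = 432743.84.
Sum = 1.2428895 × 10^7.
SE = √(1.2428895 × 10^7) = 3525.5.

3525.5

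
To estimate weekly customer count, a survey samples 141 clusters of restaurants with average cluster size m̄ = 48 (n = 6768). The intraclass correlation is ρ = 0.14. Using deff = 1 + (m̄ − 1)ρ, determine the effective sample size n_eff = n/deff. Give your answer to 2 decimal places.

892.88

deff = 1 + (48 − 1)·0.14 = 1 + 6.58 = 7.58.
n_eff = 6768 / 7.58 = 892.88.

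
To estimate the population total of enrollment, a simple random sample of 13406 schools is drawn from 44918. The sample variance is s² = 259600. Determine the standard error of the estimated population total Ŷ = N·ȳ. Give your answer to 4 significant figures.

Var(Ŷ) = N²·Var(ȳ) = N²·(1 − n/N)·s²/n.
f = 13406/44918 = 0.29845496; Var(ȳ) = 0.70154504·259600/13406 = 13.585043.
Var(Ŷ) = 44918² · 13.585043 = 2.7409546 × 10^10.
SE(Ŷ) = √(2.7409546 × 10^10) = 165600.

165600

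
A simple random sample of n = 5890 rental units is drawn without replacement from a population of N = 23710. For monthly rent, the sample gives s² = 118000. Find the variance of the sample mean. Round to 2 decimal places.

Under SRS without replacement, Var(ȳ) = (1 − f)·s²/n with f = n/N = 5890/23710 = 0.24841839.
Var(ȳ) = (1 − 0.24841839)·118000/5890 = 0.75158161·20.033956 = 15.057153.

15.06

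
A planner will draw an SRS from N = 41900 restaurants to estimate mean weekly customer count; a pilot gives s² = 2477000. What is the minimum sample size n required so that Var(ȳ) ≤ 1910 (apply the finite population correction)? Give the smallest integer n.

1258

Without fpc, n₀ = s²/D = 2477000/1910 = 1296.8586.
With fpc, (1 − n/N)·s²/n ≤ D requires n ≥ n₀/(1 + n₀/N) = 1296.8586/(1 + 1296.8586/41900) = 1257.9242.
Rounding up, n = 1258.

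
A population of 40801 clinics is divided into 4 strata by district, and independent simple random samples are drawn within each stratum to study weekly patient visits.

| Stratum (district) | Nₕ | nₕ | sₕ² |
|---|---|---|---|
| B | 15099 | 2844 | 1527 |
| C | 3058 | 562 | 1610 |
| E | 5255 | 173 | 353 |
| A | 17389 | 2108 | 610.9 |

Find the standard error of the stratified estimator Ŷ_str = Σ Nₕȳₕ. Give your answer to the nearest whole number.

Var(Ŷ_str) = Σₕ Nₕ²(1 − fₕ)sₕ²/nₕ.
B: 15099²·(1 − 2844/15099)·1527/2844 = 9.9350703 × 10^7.
C: 3058²·(1 − 562/3058)·1610/562 = 2.1866115 × 10^7.
E: 5255²·(1 − 173/5255)·353/173 = 5.4492406 × 10^7.
A: 17389²·(1 − 2108/17389)·610.9/2108 = 7.7006237 × 10^7.
Sum = 2.5271546 × 10^8.
SE = √(2.5271546 × 10^8) = 15897.

15897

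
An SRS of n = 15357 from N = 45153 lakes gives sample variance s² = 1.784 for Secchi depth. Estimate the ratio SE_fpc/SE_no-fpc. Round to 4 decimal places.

0.8123

f = n/N = 15357/45153 = 0.34011029.
SE_no-fpc = √(s²/n) = 0.01077815; SE_fpc = √((1−f)s²/n) = 0.008755479.
Ratio = √(1−f) = 0.81233596.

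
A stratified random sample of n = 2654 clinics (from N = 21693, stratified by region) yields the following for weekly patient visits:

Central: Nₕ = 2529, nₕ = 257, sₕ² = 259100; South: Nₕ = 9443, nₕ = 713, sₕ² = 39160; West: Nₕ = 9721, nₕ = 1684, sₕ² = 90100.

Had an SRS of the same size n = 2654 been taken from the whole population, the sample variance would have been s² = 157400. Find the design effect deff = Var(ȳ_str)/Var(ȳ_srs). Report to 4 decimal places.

0.5920

Var(ȳ_str) = Σ Wₕ²(1−fₕ)sₕ²/nₕ with Wₕ = Nₕ/21693:
  Central: (2529/21693)²·(1−257/2529)·259100/257 = 12.309834
  South: (9443/21693)²·(1−713/9443)·39160/713 = 9.6213974
  West: (9721/21693)²·(1−1684/9721)·90100/1684 = 8.8827693
  → Var(ȳ_str) = 30.814001.
Var(ȳ_srs) = (1 − 2654/21693)·157400/2654 = 52.05091.
deff = 30.814001 / 52.05091 = 0.5920.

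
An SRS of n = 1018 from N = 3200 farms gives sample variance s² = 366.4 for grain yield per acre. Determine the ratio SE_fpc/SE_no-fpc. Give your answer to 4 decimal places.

0.8258

f = n/N = 1018/3200 = 0.31812500.
SE_no-fpc = √(s²/n) = 0.59993451; SE_fpc = √((1−f)s²/n) = 0.49540026.
Ratio = √(1−f) = 0.82575723.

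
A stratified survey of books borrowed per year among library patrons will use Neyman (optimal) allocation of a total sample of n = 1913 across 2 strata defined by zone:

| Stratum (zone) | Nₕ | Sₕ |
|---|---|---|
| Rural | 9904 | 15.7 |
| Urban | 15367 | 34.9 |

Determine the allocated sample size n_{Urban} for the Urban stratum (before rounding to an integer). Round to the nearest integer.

Neyman allocation: nₕ = n·NₕSₕ / Σⱼ NⱼSⱼ.
Σ NⱼSⱼ = 9904·15.7 + 15367·34.9 = 691801.1.
n_{Urban} = 1913·15367·34.9 / 691801.1 = 1483.

1483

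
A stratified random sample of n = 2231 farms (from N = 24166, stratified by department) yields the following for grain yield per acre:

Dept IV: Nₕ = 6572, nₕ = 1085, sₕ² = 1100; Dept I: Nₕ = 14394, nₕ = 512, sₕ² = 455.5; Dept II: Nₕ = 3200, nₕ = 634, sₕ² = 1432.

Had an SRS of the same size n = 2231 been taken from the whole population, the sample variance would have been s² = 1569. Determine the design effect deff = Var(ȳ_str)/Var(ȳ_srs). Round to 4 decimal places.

Var(ȳ_str) = Σ Wₕ²(1−fₕ)sₕ²/nₕ with Wₕ = Nₕ/24166:
  Dept IV: (6572/24166)²·(1−1085/6572)·1100/1085 = 0.06260167
  Dept I: (14394/24166)²·(1−512/14394)·455.5/512 = 0.30439844
  Dept II: (3200/24166)²·(1−634/3200)·1432/634 = 0.031757832
  → Var(ȳ_str) = 0.39875794.
Var(ȳ_srs) = (1 − 2231/24166)·1569/2231 = 0.63834615.
deff = 0.39875794 / 0.63834615 = 0.6247.

0.6247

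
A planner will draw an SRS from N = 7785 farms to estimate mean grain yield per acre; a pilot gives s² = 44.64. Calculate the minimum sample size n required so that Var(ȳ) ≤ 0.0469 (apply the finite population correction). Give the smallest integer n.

849

Without fpc, n₀ = s²/D = 44.64/0.0469 = 951.8124.
With fpc, (1 − n/N)·s²/n ≤ D requires n ≥ n₀/(1 + n₀/N) = 951.8124/(1 + 951.8124/7785) = 848.1193.
Rounding up, n = 849.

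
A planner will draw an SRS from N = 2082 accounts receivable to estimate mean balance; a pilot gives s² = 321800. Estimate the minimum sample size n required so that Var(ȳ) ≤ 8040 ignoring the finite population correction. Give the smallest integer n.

41

Without fpc, n₀ = s²/D = 321800/8040 = 40.0249.
Rounding up, n = 41.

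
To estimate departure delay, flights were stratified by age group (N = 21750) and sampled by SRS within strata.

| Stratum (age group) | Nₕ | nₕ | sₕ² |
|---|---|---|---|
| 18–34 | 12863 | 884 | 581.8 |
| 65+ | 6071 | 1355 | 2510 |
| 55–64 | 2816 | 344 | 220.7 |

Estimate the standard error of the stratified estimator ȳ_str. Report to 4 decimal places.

0.5796

Var(ȳ_str) = Σₕ Wₕ²(1 − fₕ)sₕ²/nₕ with Wₕ = Nₕ/N, N = 21750.
18–34: Wₕ = 0.59140230; term = 0.59140230²·(1 − 0.06872425)·581.8/884 = 0.21437087.
65+: Wₕ = 0.27912644; term = 0.27912644²·(1 − 0.22319223)·2510/1355 = 0.11211144.
55–64: Wₕ = 0.12947126; term = 0.12947126²·(1 − 0.12215909)·220.7/344 = 0.0094407497.
Sum = 0.33592306.
SE = √(0.33592306) = 0.5796.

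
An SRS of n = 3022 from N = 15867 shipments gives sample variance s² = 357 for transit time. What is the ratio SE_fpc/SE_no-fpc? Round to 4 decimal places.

0.8997

f = n/N = 3022/15867 = 0.19045818.
SE_no-fpc = √(s²/n) = 0.34370581; SE_fpc = √((1−f)s²/n) = 0.30924773.
Ratio = √(1−f) = 0.89974542.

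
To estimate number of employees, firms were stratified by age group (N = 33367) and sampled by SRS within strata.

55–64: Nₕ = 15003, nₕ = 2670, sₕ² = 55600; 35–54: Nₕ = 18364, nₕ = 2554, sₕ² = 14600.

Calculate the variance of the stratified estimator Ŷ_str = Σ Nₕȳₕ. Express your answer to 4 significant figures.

Var(Ŷ_str) = Σₕ Nₕ²(1 − fₕ)sₕ²/nₕ.
55–64: 15003²·(1 − 2670/15003)·55600/2670 = 3.8531008 × 10^9.
35–54: 18364²·(1 − 2554/18364)·14600/2554 = 1.6597058 × 10^9.
Sum = 5.5128066 × 10^9.

5.513 × 10^9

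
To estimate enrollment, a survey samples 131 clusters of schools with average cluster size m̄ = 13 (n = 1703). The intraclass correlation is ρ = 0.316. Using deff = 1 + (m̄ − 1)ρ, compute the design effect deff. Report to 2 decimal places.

4.79

deff = 1 + (13 − 1)·0.316 = 1 + 3.792 = 4.792.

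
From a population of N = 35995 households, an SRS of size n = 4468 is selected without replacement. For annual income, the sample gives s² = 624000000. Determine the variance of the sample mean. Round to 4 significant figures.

Under SRS without replacement, Var(ȳ) = (1 − f)·s²/n with f = n/N = 4468/35995 = 0.12412835.
Var(ȳ) = (1 − 0.12412835)·624000000/4468 = 0.87587165·139659.8 = 122324.06.

122300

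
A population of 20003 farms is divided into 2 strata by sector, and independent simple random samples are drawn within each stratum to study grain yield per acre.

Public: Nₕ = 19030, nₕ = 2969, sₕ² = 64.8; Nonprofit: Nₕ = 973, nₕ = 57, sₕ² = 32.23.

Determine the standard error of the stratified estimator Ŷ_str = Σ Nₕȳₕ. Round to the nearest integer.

2679

Var(Ŷ_str) = Σₕ Nₕ²(1 − fₕ)sₕ²/nₕ.
Public: 19030²·(1 − 2969/19030)·64.8/2969 = 6.6707733 × 10^6.
Nonprofit: 973²·(1 − 57/973)·32.23/57 = 503957.33.
Sum = 7.1747306 × 10^6.
SE = √(7.1747306 × 10^6) = 2679.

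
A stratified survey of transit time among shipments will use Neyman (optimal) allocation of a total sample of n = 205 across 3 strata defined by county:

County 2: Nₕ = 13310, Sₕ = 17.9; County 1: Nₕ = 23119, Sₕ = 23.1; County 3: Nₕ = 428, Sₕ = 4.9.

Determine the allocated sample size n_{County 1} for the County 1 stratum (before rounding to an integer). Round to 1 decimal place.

Neyman allocation: nₕ = n·NₕSₕ / Σⱼ NⱼSⱼ.
Σ NⱼSⱼ = 13310·17.9 + 23119·23.1 + 428·4.9 = 774395.1.
n_{County 1} = 205·23119·23.1 / 774395.1 = 141.4.

141.4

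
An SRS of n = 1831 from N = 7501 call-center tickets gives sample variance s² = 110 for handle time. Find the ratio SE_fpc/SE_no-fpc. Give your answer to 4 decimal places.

f = n/N = 1831/7501 = 0.24410079.
SE_no-fpc = √(s²/n) = 0.245105; SE_fpc = √((1−f)s²/n) = 0.21310033.
Ratio = √(1−f) = 0.86942465.

0.8694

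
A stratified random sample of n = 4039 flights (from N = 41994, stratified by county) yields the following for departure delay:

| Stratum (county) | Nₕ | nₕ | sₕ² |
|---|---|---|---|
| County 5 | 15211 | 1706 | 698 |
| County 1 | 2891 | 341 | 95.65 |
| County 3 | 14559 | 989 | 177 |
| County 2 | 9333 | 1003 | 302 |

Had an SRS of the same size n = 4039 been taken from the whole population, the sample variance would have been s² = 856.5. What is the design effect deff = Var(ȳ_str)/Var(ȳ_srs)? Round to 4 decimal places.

0.4287

Var(ȳ_str) = Σ Wₕ²(1−fₕ)sₕ²/nₕ with Wₕ = Nₕ/41994:
  County 5: (15211/41994)²·(1−1706/15211)·698/1706 = 0.047660025
  County 1: (2891/41994)²·(1−341/2891)·95.65/341 = 0.0011725851
  County 3: (14559/41994)²·(1−989/14559)·177/989 = 0.020049977
  County 2: (9333/41994)²·(1−1003/9333)·302/1003 = 0.013273877
  → Var(ȳ_str) = 0.082156464.
Var(ȳ_srs) = (1 − 4039/41994)·856.5/4039 = 0.19166167.
deff = 0.082156464 / 0.19166167 = 0.4287.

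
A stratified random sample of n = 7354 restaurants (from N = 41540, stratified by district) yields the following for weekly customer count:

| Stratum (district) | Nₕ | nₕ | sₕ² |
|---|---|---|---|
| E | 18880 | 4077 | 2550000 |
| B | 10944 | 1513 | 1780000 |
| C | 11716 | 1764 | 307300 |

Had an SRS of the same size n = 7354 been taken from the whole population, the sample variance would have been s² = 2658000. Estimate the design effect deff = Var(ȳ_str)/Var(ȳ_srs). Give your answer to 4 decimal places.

Var(ȳ_str) = Σ Wₕ²(1−fₕ)sₕ²/nₕ with Wₕ = Nₕ/41540:
  E: (18880/41540)²·(1−4077/18880)·2550000/4077 = 101.30205
  B: (10944/41540)²·(1−1513/10944)·1780000/1513 = 70.369087
  C: (11716/41540)²·(1−1764/11716)·307300/1764 = 11.7712
  → Var(ȳ_str) = 183.44234.
Var(ȳ_srs) = (1 − 7354/41540)·2658000/7354 = 297.44943.
deff = 183.44234 / 297.44943 = 0.6167.

0.6167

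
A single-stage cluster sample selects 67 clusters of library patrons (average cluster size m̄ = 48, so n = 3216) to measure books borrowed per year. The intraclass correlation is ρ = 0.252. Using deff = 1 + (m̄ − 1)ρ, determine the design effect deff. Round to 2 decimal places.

deff = 1 + (48 − 1)·0.252 = 1 + 11.844 = 12.844.

12.84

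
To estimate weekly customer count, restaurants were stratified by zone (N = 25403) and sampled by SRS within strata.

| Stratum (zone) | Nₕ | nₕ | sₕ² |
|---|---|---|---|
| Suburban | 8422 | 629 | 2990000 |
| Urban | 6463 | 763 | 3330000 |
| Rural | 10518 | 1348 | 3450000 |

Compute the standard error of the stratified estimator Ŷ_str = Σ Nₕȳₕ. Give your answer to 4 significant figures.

848300

Var(Ŷ_str) = Σₕ Nₕ²(1 − fₕ)sₕ²/nₕ.
Suburban: 8422²·(1 − 629/8422)·2990000/629 = 3.1198984 × 10^11.
Urban: 6463²·(1 − 763/6463)·3330000/763 = 1.6077877 × 10^11.
Rural: 10518²·(1 − 1348/10518)·3450000/1348 = 2.4684919 × 10^11.
Sum = 7.196178 × 10^11.
SE = √(7.196178 × 10^11) = 848300.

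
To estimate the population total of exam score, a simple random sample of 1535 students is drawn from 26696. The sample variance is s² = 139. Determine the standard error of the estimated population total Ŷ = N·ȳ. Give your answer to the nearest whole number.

7799

Var(Ŷ) = N²·Var(ȳ) = N²·(1 − n/N)·s²/n.
f = 1535/26696 = 0.05749925; Var(ȳ) = 0.94250075·139/1535 = 0.085346973.
Var(Ŷ) = 26696² · 0.085346973 = 6.0824775 × 10^7.
SE(Ŷ) = √(6.0824775 × 10^7) = 7799.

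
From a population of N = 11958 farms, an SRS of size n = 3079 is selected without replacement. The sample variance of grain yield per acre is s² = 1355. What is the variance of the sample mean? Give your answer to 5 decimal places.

0.32676

Under SRS without replacement, Var(ȳ) = (1 − f)·s²/n with f = n/N = 3079/11958 = 0.25748453.
Var(ȳ) = (1 − 0.25748453)·1355/3079 = 0.74251547·0.44007795 = 0.32676468.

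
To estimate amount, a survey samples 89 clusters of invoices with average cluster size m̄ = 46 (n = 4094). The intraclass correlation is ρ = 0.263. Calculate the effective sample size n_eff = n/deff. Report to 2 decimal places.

318.97

deff = 1 + (46 − 1)·0.263 = 1 + 11.835 = 12.835.
n_eff = 4094 / 12.835 = 318.97.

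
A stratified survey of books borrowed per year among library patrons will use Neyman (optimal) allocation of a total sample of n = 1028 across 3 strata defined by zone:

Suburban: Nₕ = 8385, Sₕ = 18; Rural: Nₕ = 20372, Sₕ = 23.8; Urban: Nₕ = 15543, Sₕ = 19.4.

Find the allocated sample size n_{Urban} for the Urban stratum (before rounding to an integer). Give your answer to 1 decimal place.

Neyman allocation: nₕ = n·NₕSₕ / Σⱼ NⱼSⱼ.
Σ NⱼSⱼ = 8385·18 + 20372·23.8 + 15543·19.4 = 937317.8.
n_{Urban} = 1028·15543·19.4 / 937317.8 = 330.7.

330.7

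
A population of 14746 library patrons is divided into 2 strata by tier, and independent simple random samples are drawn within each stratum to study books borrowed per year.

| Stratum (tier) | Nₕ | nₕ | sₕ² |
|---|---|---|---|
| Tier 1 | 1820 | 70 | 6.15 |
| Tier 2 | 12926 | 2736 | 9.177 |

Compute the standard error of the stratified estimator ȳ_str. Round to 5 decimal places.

Var(ȳ_str) = Σₕ Wₕ²(1 − fₕ)sₕ²/nₕ with Wₕ = Nₕ/N, N = 14746.
Tier 1: Wₕ = 0.12342330; term = 0.12342330²·(1 − 0.03846154)·6.15/70 = 0.00128688.
Tier 2: Wₕ = 0.87657670; term = 0.87657670²·(1 − 0.21166641)·9.177/2736 = 0.0020317699.
Sum = 0.0033186499.
SE = √(0.0033186499) = 0.05761.

0.05761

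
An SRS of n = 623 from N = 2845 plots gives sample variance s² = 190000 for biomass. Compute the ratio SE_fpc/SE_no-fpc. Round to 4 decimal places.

f = n/N = 623/2845 = 0.21898067.
SE_no-fpc = √(s²/n) = 17.46356; SE_fpc = √((1−f)s²/n) = 15.433473.
Ratio = √(1−f) = 0.88375298.

0.8838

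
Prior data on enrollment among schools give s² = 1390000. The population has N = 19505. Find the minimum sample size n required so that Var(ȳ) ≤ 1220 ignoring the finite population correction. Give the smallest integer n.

Without fpc, n₀ = s²/D = 1390000/1220 = 1139.3443.
Rounding up, n = 1140.

1140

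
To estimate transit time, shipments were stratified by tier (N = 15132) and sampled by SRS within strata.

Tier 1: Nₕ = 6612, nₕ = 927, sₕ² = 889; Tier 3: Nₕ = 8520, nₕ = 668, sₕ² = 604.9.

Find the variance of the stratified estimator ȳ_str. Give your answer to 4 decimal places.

0.4220

Var(ȳ_str) = Σₕ Wₕ²(1 − fₕ)sₕ²/nₕ with Wₕ = Nₕ/N, N = 15132.
Tier 1: Wₕ = 0.43695480; term = 0.43695480²·(1 − 0.14019964)·889/927 = 0.15743188.
Tier 3: Wₕ = 0.56304520; term = 0.56304520²·(1 − 0.07840376)·604.9/668 = 0.26456619.
Sum = 0.42199807.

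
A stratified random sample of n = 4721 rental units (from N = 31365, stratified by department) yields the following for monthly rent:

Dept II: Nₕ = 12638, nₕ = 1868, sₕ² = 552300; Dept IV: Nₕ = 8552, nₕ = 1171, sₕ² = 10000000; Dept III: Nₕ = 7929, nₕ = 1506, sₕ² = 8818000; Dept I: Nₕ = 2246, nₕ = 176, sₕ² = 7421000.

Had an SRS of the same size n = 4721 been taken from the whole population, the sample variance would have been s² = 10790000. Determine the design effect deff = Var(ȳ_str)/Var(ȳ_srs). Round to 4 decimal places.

0.5621

Var(ȳ_str) = Σ Wₕ²(1−fₕ)sₕ²/nₕ with Wₕ = Nₕ/31365:
  Dept II: (12638/31365)²·(1−1868/12638)·552300/1868 = 40.907378
  Dept IV: (8552/31365)²·(1−1171/8552)·10000000/1171 = 547.94304
  Dept III: (7929/31365)²·(1−1506/7929)·8818000/1506 = 303.11741
  Dept I: (2246/31365)²·(1−176/2246)·7421000/176 = 199.26879
  → Var(ȳ_str) = 1091.2366.
Var(ȳ_srs) = (1 − 4721/31365)·10790000/4721 = 1941.5187.
deff = 1091.2366 / 1941.5187 = 0.5621.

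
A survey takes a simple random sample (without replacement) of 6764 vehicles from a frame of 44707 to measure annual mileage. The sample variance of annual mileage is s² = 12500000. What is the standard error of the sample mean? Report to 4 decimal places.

Under SRS without replacement, Var(ȳ) = (1 − f)·s²/n with f = n/N = 6764/44707 = 0.15129622.
Var(ȳ) = (1 − 0.15129622)·12500000/6764 = 0.84870378·1848.0189 = 1568.4207.
SE(ȳ) = √(1568.4207) = 39.6033.

39.6033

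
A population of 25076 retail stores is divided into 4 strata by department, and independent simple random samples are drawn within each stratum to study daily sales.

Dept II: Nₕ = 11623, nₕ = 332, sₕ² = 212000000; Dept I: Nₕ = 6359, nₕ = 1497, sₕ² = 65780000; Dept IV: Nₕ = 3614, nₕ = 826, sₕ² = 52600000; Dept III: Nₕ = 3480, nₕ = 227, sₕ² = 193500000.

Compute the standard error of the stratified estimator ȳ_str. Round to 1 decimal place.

389.6

Var(ȳ_str) = Σₕ Wₕ²(1 − fₕ)sₕ²/nₕ with Wₕ = Nₕ/N, N = 25076.
Dept II: Wₕ = 0.46351093; term = 0.46351093²·(1 − 0.02856405)·212000000/332 = 133269.85.
Dept I: Wₕ = 0.25358909; term = 0.25358909²·(1 − 0.23541437)·65780000/1497 = 2160.5251.
Dept IV: Wₕ = 0.14412187; term = 0.14412187²·(1 − 0.22855562)·52600000/826 = 1020.3992.
Dept III: Wₕ = 0.13877811; term = 0.13877811²·(1 − 0.06522989)·193500000/227 = 15346.237.
Sum = 151797.01.
SE = √(151797.01) = 389.6.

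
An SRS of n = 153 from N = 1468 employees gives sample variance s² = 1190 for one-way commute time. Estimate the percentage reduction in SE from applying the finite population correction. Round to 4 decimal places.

f = n/N = 153/1468 = 0.10422343.
SE_no-fpc = √(s²/n) = 2.7888668; SE_fpc = √((1−f)s²/n) = 2.6395361.
Ratio = √(1−f) = 0.94645474. Reduction = 100·(1 − 0.94645474) = 5.3545%.

5.3545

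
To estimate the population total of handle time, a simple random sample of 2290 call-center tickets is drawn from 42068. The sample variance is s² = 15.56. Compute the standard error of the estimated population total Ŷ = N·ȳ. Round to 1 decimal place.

3372.0

Var(Ŷ) = N²·Var(ȳ) = N²·(1 − n/N)·s²/n.
f = 2290/42068 = 0.05443568; Var(ȳ) = 0.94556432·15.56/2290 = 0.0064248825.
Var(Ŷ) = 42068² · 0.0064248825 = 1.1370221 × 10^7.
SE(Ŷ) = √(1.1370221 × 10^7) = 3372.0.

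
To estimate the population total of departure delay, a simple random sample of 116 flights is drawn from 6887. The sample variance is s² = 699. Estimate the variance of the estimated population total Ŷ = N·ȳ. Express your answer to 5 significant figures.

Var(Ŷ) = N²·Var(ȳ) = N²·(1 − n/N)·s²/n.
f = 116/6887 = 0.01684333; Var(ȳ) = 0.98315667·699/116 = 5.9243665.
Var(Ŷ) = 6887² · 5.9243665 = 2.8099726 × 10^8.

2.8100 × 10^8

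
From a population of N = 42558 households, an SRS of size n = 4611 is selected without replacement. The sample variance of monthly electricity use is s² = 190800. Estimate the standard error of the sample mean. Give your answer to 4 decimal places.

6.0742

Under SRS without replacement, Var(ȳ) = (1 − f)·s²/n with f = n/N = 4611/42558 = 0.10834626.
Var(ȳ) = (1 − 0.10834626)·190800/4611 = 0.89165374·41.37931 = 36.896017.
SE(ȳ) = √(36.896017) = 6.0742.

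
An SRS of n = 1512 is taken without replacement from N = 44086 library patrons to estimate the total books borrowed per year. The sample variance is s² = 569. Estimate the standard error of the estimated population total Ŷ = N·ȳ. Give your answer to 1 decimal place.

26576.8

Var(Ŷ) = N²·Var(ȳ) = N²·(1 − n/N)·s²/n.
f = 1512/44086 = 0.03429660; Var(ȳ) = 0.96570340·569/1512 = 0.36341616.
Var(Ŷ) = 44086² · 0.36341616 = 7.0632671 × 10^8.
SE(Ŷ) = √(7.0632671 × 10^8) = 26576.8.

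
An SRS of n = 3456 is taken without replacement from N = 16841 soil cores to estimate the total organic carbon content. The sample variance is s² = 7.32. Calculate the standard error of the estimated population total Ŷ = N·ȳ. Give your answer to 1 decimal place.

691.0

Var(Ŷ) = N²·Var(ȳ) = N²·(1 − n/N)·s²/n.
f = 3456/16841 = 0.20521347; Var(ȳ) = 0.79478653·7.32/3456 = 0.001683402.
Var(Ŷ) = 16841² · 0.001683402 = 477445.26.
SE(Ŷ) = √(477445.26) = 691.0.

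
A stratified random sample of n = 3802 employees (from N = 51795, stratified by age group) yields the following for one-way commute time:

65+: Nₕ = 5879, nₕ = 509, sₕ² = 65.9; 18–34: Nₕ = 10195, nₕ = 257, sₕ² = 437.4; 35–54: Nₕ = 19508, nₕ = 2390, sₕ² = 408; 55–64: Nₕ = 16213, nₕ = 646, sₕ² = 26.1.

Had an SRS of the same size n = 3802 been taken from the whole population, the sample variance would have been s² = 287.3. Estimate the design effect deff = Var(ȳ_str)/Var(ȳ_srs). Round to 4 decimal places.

1.2975

Var(ȳ_str) = Σ Wₕ²(1−fₕ)sₕ²/nₕ with Wₕ = Nₕ/51795:
  65+: (5879/51795)²·(1−509/5879)·65.9/509 = 0.0015235956
  18–34: (10195/51795)²·(1−257/10195)·437.4/257 = 0.064277089
  35–54: (19508/51795)²·(1−2390/19508)·408/2390 = 0.021249678
  55–64: (16213/51795)²·(1−646/16213)·26.1/646 = 0.0038010241
  → Var(ȳ_str) = 0.090851387.
Var(ȳ_srs) = (1 − 3802/51795)·287.3/3802 = 0.070018624.
deff = 0.090851387 / 0.070018624 = 1.2975.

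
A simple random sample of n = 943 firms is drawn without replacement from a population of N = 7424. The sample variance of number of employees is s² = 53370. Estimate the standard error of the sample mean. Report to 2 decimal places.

7.03

Under SRS without replacement, Var(ȳ) = (1 − f)·s²/n with f = n/N = 943/7424 = 0.12702047.
Var(ȳ) = (1 − 0.12702047)·53370/943 = 0.87297953·56.59597 = 49.407123.
SE(ȳ) = √(49.407123) = 7.03.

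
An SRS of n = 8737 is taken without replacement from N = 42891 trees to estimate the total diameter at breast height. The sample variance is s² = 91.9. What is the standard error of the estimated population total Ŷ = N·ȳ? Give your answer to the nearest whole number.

3925

Var(Ŷ) = N²·Var(ȳ) = N²·(1 − n/N)·s²/n.
f = 8737/42891 = 0.20370241; Var(ȳ) = 0.79629759·91.9/8737 = 0.008375844.
Var(Ŷ) = 42891² · 0.008375844 = 1.540852 × 10^7.
SE(Ŷ) = √(1.540852 × 10^7) = 3925.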